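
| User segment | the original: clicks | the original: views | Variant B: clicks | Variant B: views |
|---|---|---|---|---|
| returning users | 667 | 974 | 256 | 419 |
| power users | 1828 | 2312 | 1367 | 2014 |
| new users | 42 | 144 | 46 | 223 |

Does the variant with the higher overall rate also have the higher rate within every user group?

Returning users: the original 667/974 = 68.5%, Variant B 256/419 = 61.1% → the original
Power users: the original 1828/2312 = 79.1%, Variant B 1367/2014 = 67.9% → the original
New users: the original 42/144 = 29.2%, Variant B 46/223 = 20.6% → the original
Overall: the original 2537/3430 = 74.0%, Variant B 1669/2656 = 62.8% → the original
The original wins overall and in every user group — no reversal.

Yes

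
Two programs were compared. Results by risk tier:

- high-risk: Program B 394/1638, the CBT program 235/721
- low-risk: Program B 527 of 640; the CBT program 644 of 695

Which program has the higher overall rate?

the CBT program

High-risk: Program B 394/1638 = 24.1%, the CBT program 235/721 = 32.6% → the CBT program
Low-risk: Program B 527/640 = 82.3%, the CBT program 644/695 = 92.7% → the CBT program
Overall: Program B 921/2278 = 40.4%, the CBT program 879/1416 = 62.1% → the CBT program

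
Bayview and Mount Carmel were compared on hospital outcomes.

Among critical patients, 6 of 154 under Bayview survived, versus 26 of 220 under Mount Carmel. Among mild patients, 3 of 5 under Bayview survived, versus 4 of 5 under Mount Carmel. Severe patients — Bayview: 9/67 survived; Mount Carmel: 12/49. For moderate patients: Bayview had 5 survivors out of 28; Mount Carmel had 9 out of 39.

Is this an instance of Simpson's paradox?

Critical: Bayview 6/154 = 3.9%, Mount Carmel 26/220 = 11.8% → Mount Carmel
Mild: Bayview 3/5 = 60.0%, Mount Carmel 4/5 = 80.0% → Mount Carmel
Severe: Bayview 9/67 = 13.4%, Mount Carmel 12/49 = 24.5% → Mount Carmel
Moderate: Bayview 5/28 = 17.9%, Mount Carmel 9/39 = 23.1% → Mount Carmel
Overall: Bayview 23/254 = 9.1%, Mount Carmel 51/313 = 16.3% → Mount Carmel
Mount Carmel wins overall and in every case group — no reversal.

No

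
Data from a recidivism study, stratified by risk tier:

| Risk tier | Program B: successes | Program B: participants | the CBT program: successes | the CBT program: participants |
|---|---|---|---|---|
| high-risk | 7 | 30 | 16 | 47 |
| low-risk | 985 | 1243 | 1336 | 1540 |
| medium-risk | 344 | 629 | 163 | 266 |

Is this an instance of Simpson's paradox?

No

High-risk: Program B 7/30 = 23.3%, the CBT program 16/47 = 34.0% → the CBT program
Low-risk: Program B 985/1243 = 79.2%, the CBT program 1336/1540 = 86.8% → the CBT program
Medium-risk: Program B 344/629 = 54.7%, the CBT program 163/266 = 61.3% → the CBT program
Overall: Program B 1336/1902 = 70.2%, the CBT program 1515/1853 = 81.8% → the CBT program
The CBT program wins overall and in every risk group — no reversal.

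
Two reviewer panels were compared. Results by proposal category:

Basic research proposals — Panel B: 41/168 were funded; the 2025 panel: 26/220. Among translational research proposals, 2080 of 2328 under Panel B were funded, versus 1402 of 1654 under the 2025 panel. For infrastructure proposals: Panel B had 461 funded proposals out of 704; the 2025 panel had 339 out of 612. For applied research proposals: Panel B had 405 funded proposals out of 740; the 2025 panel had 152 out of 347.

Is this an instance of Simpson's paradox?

Basic research: Panel B 41/168 = 24.4%, the 2025 panel 26/220 = 11.8% → Panel B
Translational research: Panel B 2080/2328 = 89.3%, the 2025 panel 1402/1654 = 84.8% → Panel B
Infrastructure: Panel B 461/704 = 65.5%, the 2025 panel 339/612 = 55.4% → Panel B
Applied research: Panel B 405/740 = 54.7%, the 2025 panel 152/347 = 43.8% → Panel B
Overall: Panel B 2987/3940 = 75.8%, the 2025 panel 1919/2833 = 67.7% → Panel B
Panel B wins overall and in every proposal group — no reversal.

No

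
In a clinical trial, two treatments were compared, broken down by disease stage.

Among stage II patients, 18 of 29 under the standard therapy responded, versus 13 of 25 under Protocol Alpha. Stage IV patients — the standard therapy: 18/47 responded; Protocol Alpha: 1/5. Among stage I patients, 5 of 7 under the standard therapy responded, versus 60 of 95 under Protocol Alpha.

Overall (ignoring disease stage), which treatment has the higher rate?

Stage II: the standard therapy 18/29 = 62.1%, Protocol Alpha 13/25 = 52.0% → the standard therapy
Stage IV: the standard therapy 18/47 = 38.3%, Protocol Alpha 1/5 = 20.0% → the standard therapy
Stage I: the standard therapy 5/7 = 71.4%, Protocol Alpha 60/95 = 63.2% → the standard therapy
Overall: the standard therapy 41/83 = 49.4%, Protocol Alpha 74/125 = 59.2% → Protocol Alpha
(The standard therapy wins every disease group but Protocol Alpha wins overall — the standard therapy's patients skew toward the low-rate stage IV group.)

Protocol Alpha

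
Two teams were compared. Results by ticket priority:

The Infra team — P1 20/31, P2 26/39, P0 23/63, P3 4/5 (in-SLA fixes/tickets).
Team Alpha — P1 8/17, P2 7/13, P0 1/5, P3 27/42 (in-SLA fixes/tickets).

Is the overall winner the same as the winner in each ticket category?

No

P1: the Infra team 20/31 = 64.5%, Team Alpha 8/17 = 47.1% → the Infra team
P2: the Infra team 26/39 = 66.7%, Team Alpha 7/13 = 53.8% → the Infra team
P0: the Infra team 23/63 = 36.5%, Team Alpha 1/5 = 20.0% → the Infra team
P3: the Infra team 4/5 = 80.0%, Team Alpha 27/42 = 64.3% → the Infra team
Overall: the Infra team 73/138 = 52.9%, Team Alpha 43/77 = 55.8% → Team Alpha
The Infra team wins each ticket group but Team Alpha wins overall — the comparison reverses. The Infra team's tickets skew toward P0, which has a lower base rate.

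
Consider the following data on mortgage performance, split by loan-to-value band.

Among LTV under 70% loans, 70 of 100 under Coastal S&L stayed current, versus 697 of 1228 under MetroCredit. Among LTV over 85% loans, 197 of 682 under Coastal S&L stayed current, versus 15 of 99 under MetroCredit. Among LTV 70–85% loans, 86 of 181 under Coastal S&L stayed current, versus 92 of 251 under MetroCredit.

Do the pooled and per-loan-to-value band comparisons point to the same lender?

LTV under 70%: Coastal S&L 70/100 = 70.0%, MetroCredit 697/1228 = 56.8% → Coastal S&L
LTV over 85%: Coastal S&L 197/682 = 28.9%, MetroCredit 15/99 = 15.2% → Coastal S&L
LTV 70–85%: Coastal S&L 86/181 = 47.5%, MetroCredit 92/251 = 36.7% → Coastal S&L
Overall: Coastal S&L 353/963 = 36.7%, MetroCredit 804/1578 = 51.0% → MetroCredit
Coastal S&L wins each loan-to-value group but MetroCredit wins overall — the comparison reverses. Coastal S&L's loans skew toward LTV over 85%, which has a lower base rate.

No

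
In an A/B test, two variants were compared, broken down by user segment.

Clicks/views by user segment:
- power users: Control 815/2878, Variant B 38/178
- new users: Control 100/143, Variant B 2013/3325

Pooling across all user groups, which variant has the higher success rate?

Power users: Control 815/2878 = 28.3%, Variant B 38/178 = 21.3% → Control
New users: Control 100/143 = 69.9%, Variant B 2013/3325 = 60.5% → Control
Overall: Control 915/3021 = 30.3%, Variant B 2051/3503 = 58.5% → Variant B
(Control wins every user group but Variant B wins overall — Control's views skew toward the low-rate power users group.)

Variant B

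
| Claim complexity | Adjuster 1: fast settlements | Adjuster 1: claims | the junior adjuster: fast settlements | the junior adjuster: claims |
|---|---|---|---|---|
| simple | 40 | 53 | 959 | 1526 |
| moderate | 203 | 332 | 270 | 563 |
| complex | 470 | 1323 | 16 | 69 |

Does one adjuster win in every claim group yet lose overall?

Yes

Simple: Adjuster 1 40/53 = 75.5%, the junior adjuster 959/1526 = 62.8% → Adjuster 1
Moderate: Adjuster 1 203/332 = 61.1%, the junior adjuster 270/563 = 48.0% → Adjuster 1
Complex: Adjuster 1 470/1323 = 35.5%, the junior adjuster 16/69 = 23.2% → Adjuster 1
Overall: Adjuster 1 713/1708 = 41.7%, the junior adjuster 1245/2158 = 57.7% → the junior adjuster
Adjuster 1 wins each claim group but the junior adjuster wins overall — the comparison reverses. Adjuster 1's claims skew toward complex, which has a lower base rate.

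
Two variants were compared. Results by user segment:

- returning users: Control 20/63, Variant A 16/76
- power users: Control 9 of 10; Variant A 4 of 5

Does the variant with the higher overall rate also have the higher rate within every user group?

Returning users: Control 20/63 = 31.7%, Variant A 16/76 = 21.1% → Control
Power users: Control 9/10 = 90.0%, Variant A 4/5 = 80.0% → Control
Overall: Control 29/73 = 39.7%, Variant A 20/81 = 24.7% → Control
Control wins overall and in every user group — no reversal.

Yes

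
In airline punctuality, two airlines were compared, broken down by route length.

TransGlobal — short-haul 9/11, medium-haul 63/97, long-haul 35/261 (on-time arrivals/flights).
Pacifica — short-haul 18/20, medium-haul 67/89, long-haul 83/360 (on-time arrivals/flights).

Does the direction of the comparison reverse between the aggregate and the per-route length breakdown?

No

Short-haul: TransGlobal 9/11 = 81.8%, Pacifica 18/20 = 90.0% → Pacifica
Medium-haul: TransGlobal 63/97 = 64.9%, Pacifica 67/89 = 75.3% → Pacifica
Long-haul: TransGlobal 35/261 = 13.4%, Pacifica 83/360 = 23.1% → Pacifica
Overall: TransGlobal 107/369 = 29.0%, Pacifica 168/469 = 35.8% → Pacifica
Pacifica wins overall and in every route group — no reversal.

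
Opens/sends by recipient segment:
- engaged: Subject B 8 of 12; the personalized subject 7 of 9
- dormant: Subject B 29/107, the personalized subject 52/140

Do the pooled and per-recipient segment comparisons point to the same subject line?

Engaged: Subject B 8/12 = 66.7%, the personalized subject 7/9 = 77.8% → the personalized subject
Dormant: Subject B 29/107 = 27.1%, the personalized subject 52/140 = 37.1% → the personalized subject
Overall: Subject B 37/119 = 31.1%, the personalized subject 59/149 = 39.6% → the personalized subject
The personalized subject wins overall and in every recipient group — no reversal.

Yes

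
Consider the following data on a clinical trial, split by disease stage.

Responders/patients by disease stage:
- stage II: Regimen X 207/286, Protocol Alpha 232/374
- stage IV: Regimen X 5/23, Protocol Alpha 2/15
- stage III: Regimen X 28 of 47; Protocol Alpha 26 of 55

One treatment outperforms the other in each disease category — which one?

Stage II: Regimen X 207/286 = 72.4%, Protocol Alpha 232/374 = 62.0% → Regimen X
Stage IV: Regimen X 5/23 = 21.7%, Protocol Alpha 2/15 = 13.3% → Regimen X
Stage III: Regimen X 28/47 = 59.6%, Protocol Alpha 26/55 = 47.3% → Regimen X
Regimen X has the higher rate in all 3 groups.

Regimen X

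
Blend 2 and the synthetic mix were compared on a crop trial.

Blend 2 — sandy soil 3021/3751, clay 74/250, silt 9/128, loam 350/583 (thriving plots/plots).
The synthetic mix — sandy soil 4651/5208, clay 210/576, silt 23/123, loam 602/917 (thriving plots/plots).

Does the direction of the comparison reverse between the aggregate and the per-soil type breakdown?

Sandy soil: Blend 2 3021/3751 = 80.5%, the synthetic mix 4651/5208 = 89.3% → the synthetic mix
Clay: Blend 2 74/250 = 29.6%, the synthetic mix 210/576 = 36.5% → the synthetic mix
Silt: Blend 2 9/128 = 7.0%, the synthetic mix 23/123 = 18.7% → the synthetic mix
Loam: Blend 2 350/583 = 60.0%, the synthetic mix 602/917 = 65.6% → the synthetic mix
Overall: Blend 2 3454/4712 = 73.3%, the synthetic mix 5486/6824 = 80.4% → the synthetic mix
The synthetic mix wins overall and in every soil group — no reversal.

No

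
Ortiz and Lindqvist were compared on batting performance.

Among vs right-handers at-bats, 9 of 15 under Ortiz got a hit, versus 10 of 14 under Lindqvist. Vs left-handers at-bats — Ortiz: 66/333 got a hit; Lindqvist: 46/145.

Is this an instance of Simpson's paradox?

No

Vs right-handers: Ortiz 9/15 = 60.0%, Lindqvist 10/14 = 71.4% → Lindqvist
Vs left-handers: Ortiz 66/333 = 19.8%, Lindqvist 46/145 = 31.7% → Lindqvist
Overall: Ortiz 75/348 = 21.6%, Lindqvist 56/159 = 35.2% → Lindqvist
Lindqvist wins overall and in every pitcher group — no reversal.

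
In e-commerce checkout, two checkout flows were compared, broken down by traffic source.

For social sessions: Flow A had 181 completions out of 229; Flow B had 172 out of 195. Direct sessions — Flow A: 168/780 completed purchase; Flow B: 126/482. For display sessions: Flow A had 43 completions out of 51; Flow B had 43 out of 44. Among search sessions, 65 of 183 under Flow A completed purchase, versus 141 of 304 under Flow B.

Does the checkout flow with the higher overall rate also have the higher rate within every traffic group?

Social: Flow A 181/229 = 79.0%, Flow B 172/195 = 88.2% → Flow B
Direct: Flow A 168/780 = 21.5%, Flow B 126/482 = 26.1% → Flow B
Display: Flow A 43/51 = 84.3%, Flow B 43/44 = 97.7% → Flow B
Search: Flow A 65/183 = 35.5%, Flow B 141/304 = 46.4% → Flow B
Overall: Flow A 457/1243 = 36.8%, Flow B 482/1025 = 47.0% → Flow B
Flow B wins overall and in every traffic group — no reversal.

Yes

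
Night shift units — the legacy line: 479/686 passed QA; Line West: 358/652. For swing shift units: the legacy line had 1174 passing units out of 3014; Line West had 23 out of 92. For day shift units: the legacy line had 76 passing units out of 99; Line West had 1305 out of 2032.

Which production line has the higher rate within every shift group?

the legacy line

Night shift: the legacy line 479/686 = 69.8%, Line West 358/652 = 54.9% → the legacy line
Swing shift: the legacy line 1174/3014 = 39.0%, Line West 23/92 = 25.0% → the legacy line
Day shift: the legacy line 76/99 = 76.8%, Line West 1305/2032 = 64.2% → the legacy line
The legacy line has the higher rate in all 3 groups.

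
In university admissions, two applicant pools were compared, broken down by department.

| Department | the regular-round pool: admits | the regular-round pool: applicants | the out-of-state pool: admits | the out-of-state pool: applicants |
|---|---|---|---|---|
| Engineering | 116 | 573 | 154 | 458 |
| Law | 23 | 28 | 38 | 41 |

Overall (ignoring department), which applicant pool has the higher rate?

Engineering: the regular-round pool 116/573 = 20.2%, the out-of-state pool 154/458 = 33.6% → the out-of-state pool
Law: the regular-round pool 23/28 = 82.1%, the out-of-state pool 38/41 = 92.7% → the out-of-state pool
Overall: the regular-round pool 139/601 = 23.1%, the out-of-state pool 192/499 = 38.5% → the out-of-state pool

the out-of-state pool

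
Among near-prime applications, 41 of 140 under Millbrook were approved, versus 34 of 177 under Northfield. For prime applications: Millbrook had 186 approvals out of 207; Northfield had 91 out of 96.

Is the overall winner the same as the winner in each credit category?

No

Near-prime: Millbrook 41/140 = 29.3%, Northfield 34/177 = 19.2% → Millbrook
Prime: Millbrook 186/207 = 89.9%, Northfield 91/96 = 94.8% → Northfield
Overall: Millbrook 227/347 = 65.4%, Northfield 125/273 = 45.8% → Millbrook
Neither sweeps: Millbrook wins 1 of 2 groups, Northfield wins 1. Millbrook wins overall but not every group — no Simpson reversal.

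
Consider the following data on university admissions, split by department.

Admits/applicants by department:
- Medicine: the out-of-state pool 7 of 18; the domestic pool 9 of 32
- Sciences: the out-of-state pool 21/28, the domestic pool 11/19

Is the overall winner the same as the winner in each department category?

Medicine: the out-of-state pool 7/18 = 38.9%, the domestic pool 9/32 = 28.1% → the out-of-state pool
Sciences: the out-of-state pool 21/28 = 75.0%, the domestic pool 11/19 = 57.9% → the out-of-state pool
Overall: the out-of-state pool 28/46 = 60.9%, the domestic pool 20/51 = 39.2% → the out-of-state pool
The out-of-state pool wins overall and in every department group — no reversal.

Yes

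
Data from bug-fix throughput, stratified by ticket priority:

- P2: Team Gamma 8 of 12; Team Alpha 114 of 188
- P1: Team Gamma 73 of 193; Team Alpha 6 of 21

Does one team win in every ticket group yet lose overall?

Yes

P2: Team Gamma 8/12 = 66.7%, Team Alpha 114/188 = 60.6% → Team Gamma
P1: Team Gamma 73/193 = 37.8%, Team Alpha 6/21 = 28.6% → Team Gamma
Overall: Team Gamma 81/205 = 39.5%, Team Alpha 120/209 = 57.4% → Team Alpha
Team Gamma wins each ticket group but Team Alpha wins overall — the comparison reverses. Team Gamma's tickets skew toward P1, which has a lower base rate.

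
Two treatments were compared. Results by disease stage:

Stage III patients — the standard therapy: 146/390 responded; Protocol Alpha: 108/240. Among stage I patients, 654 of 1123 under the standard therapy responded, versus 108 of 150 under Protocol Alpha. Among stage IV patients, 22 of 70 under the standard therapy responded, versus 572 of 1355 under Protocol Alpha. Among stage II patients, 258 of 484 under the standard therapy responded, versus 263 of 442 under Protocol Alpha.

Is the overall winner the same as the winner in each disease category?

No

Stage III: the standard therapy 146/390 = 37.4%, Protocol Alpha 108/240 = 45.0% → Protocol Alpha
Stage I: the standard therapy 654/1123 = 58.2%, Protocol Alpha 108/150 = 72.0% → Protocol Alpha
Stage IV: the standard therapy 22/70 = 31.4%, Protocol Alpha 572/1355 = 42.2% → Protocol Alpha
Stage II: the standard therapy 258/484 = 53.3%, Protocol Alpha 263/442 = 59.5% → Protocol Alpha
Overall: the standard therapy 1080/2067 = 52.2%, Protocol Alpha 1051/2187 = 48.1% → the standard therapy
Protocol Alpha wins each disease group but the standard therapy wins overall — the comparison reverses. Protocol Alpha's patients skew toward stage IV, which has a lower base rate.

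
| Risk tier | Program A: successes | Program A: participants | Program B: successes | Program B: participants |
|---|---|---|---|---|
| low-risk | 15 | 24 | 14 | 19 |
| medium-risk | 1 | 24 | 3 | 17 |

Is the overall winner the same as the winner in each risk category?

Low-risk: Program A 15/24 = 62.5%, Program B 14/19 = 73.7% → Program B
Medium-risk: Program A 1/24 = 4.2%, Program B 3/17 = 17.6% → Program B
Overall: Program A 16/48 = 33.3%, Program B 17/36 = 47.2% → Program B
Program B wins overall and in every risk group — no reversal.

Yes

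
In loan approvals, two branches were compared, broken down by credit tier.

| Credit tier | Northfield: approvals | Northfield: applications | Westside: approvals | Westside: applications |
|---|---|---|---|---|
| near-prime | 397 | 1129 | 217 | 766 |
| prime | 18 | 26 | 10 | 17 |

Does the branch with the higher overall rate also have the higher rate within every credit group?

Near-prime: Northfield 397/1129 = 35.2%, Westside 217/766 = 28.3% → Northfield
Prime: Northfield 18/26 = 69.2%, Westside 10/17 = 58.8% → Northfield
Overall: Northfield 415/1155 = 35.9%, Westside 227/783 = 29.0% → Northfield
Northfield wins overall and in every credit group — no reversal.

Yes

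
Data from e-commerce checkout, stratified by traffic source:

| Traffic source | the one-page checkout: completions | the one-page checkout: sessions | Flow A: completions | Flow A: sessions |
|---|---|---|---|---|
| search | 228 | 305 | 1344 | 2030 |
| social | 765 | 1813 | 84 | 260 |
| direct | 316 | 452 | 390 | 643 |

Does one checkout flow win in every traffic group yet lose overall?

Yes

Search: the one-page checkout 228/305 = 74.8%, Flow A 1344/2030 = 66.2% → the one-page checkout
Social: the one-page checkout 765/1813 = 42.2%, Flow A 84/260 = 32.3% → the one-page checkout
Direct: the one-page checkout 316/452 = 69.9%, Flow A 390/643 = 60.7% → the one-page checkout
Overall: the one-page checkout 1309/2570 = 50.9%, Flow A 1818/2933 = 62.0% → Flow A
The one-page checkout wins each traffic group but Flow A wins overall — the comparison reverses. The one-page checkout's sessions skew toward social, which has a lower base rate.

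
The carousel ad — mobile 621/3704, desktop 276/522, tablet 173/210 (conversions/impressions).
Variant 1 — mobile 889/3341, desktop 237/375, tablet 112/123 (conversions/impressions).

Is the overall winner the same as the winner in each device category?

Yes

Mobile: the carousel ad 621/3704 = 16.8%, Variant 1 889/3341 = 26.6% → Variant 1
Desktop: the carousel ad 276/522 = 52.9%, Variant 1 237/375 = 63.2% → Variant 1
Tablet: the carousel ad 173/210 = 82.4%, Variant 1 112/123 = 91.1% → Variant 1
Overall: the carousel ad 1070/4436 = 24.1%, Variant 1 1238/3839 = 32.2% → Variant 1
Variant 1 wins overall and in every device group — no reversal.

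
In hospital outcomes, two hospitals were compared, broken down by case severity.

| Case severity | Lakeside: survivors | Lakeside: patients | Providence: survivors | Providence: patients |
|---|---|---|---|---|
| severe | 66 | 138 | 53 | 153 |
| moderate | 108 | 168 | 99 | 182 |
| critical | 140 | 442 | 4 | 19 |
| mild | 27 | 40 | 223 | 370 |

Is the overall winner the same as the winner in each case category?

No

Severe: Lakeside 66/138 = 47.8%, Providence 53/153 = 34.6% → Lakeside
Moderate: Lakeside 108/168 = 64.3%, Providence 99/182 = 54.4% → Lakeside
Critical: Lakeside 140/442 = 31.7%, Providence 4/19 = 21.1% → Lakeside
Mild: Lakeside 27/40 = 67.5%, Providence 223/370 = 60.3% → Lakeside
Overall: Lakeside 341/788 = 43.3%, Providence 379/724 = 52.3% → Providence
Lakeside wins each case group but Providence wins overall — the comparison reverses. Lakeside's patients skew toward critical, which has a lower base rate.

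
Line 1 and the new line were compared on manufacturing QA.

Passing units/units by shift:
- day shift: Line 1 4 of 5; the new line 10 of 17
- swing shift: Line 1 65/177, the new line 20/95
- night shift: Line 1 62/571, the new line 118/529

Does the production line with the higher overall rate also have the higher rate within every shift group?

No

Day shift: Line 1 4/5 = 80.0%, the new line 10/17 = 58.8% → Line 1
Swing shift: Line 1 65/177 = 36.7%, the new line 20/95 = 21.1% → Line 1
Night shift: Line 1 62/571 = 10.9%, the new line 118/529 = 22.3% → the new line
Overall: Line 1 131/753 = 17.4%, the new line 148/641 = 23.1% → the new line
Neither sweeps: Line 1 wins 2 of 3 groups, the new line wins 1. The new line wins overall but not every group — no Simpson reversal.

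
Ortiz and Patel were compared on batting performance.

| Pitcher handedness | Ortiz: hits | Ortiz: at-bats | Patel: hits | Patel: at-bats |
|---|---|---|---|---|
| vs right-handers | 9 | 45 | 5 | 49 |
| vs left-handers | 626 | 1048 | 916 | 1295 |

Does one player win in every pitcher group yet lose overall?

Vs right-handers: Ortiz 9/45 = 20.0%, Patel 5/49 = 10.2% → Ortiz
Vs left-handers: Ortiz 626/1048 = 59.7%, Patel 916/1295 = 70.7% → Patel
Overall: Ortiz 635/1093 = 58.1%, Patel 921/1344 = 68.5% → Patel
Neither sweeps: Ortiz wins 1 of 2 groups, Patel wins 1. Patel wins overall but not every group — no Simpson reversal.

No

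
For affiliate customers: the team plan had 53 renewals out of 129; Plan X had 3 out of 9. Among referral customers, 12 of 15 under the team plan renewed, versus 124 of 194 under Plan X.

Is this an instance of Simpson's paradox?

Yes

Affiliate: the team plan 53/129 = 41.1%, Plan X 3/9 = 33.3% → the team plan
Referral: the team plan 12/15 = 80.0%, Plan X 124/194 = 63.9% → the team plan
Overall: the team plan 65/144 = 45.1%, Plan X 127/203 = 62.6% → Plan X
The team plan wins each signup group but Plan X wins overall — the comparison reverses. The team plan's customers skew toward affiliate, which has a lower base rate.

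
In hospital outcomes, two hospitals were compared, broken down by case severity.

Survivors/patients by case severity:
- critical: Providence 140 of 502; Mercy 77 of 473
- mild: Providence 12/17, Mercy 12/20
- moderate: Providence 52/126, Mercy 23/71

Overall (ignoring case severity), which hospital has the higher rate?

Providence

Critical: Providence 140/502 = 27.9%, Mercy 77/473 = 16.3% → Providence
Mild: Providence 12/17 = 70.6%, Mercy 12/20 = 60.0% → Providence
Moderate: Providence 52/126 = 41.3%, Mercy 23/71 = 32.4% → Providence
Overall: Providence 204/645 = 31.6%, Mercy 112/564 = 19.9% → Providence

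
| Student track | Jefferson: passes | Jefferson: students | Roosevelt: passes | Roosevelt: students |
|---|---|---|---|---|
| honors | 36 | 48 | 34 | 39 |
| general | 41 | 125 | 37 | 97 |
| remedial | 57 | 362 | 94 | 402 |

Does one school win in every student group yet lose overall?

No

Honors: Jefferson 36/48 = 75.0%, Roosevelt 34/39 = 87.2% → Roosevelt
General: Jefferson 41/125 = 32.8%, Roosevelt 37/97 = 38.1% → Roosevelt
Remedial: Jefferson 57/362 = 15.7%, Roosevelt 94/402 = 23.4% → Roosevelt
Overall: Jefferson 134/535 = 25.0%, Roosevelt 165/538 = 30.7% → Roosevelt
Roosevelt wins overall and in every student group — no reversal.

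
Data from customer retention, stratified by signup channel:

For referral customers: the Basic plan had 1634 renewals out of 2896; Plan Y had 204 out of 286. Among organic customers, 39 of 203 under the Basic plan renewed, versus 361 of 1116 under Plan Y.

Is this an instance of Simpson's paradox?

Yes

Referral: the Basic plan 1634/2896 = 56.4%, Plan Y 204/286 = 71.3% → Plan Y
Organic: the Basic plan 39/203 = 19.2%, Plan Y 361/1116 = 32.3% → Plan Y
Overall: the Basic plan 1673/3099 = 54.0%, Plan Y 565/1402 = 40.3% → the Basic plan
Plan Y wins each signup group but the Basic plan wins overall — the comparison reverses. Plan Y's customers skew toward organic, which has a lower base rate.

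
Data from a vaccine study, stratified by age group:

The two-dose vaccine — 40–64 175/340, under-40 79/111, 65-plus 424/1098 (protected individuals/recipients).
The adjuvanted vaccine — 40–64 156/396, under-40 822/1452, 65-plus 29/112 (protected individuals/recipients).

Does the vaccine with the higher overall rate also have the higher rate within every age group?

No

40–64: the two-dose vaccine 175/340 = 51.5%, the adjuvanted vaccine 156/396 = 39.4% → the two-dose vaccine
Under-40: the two-dose vaccine 79/111 = 71.2%, the adjuvanted vaccine 822/1452 = 56.6% → the two-dose vaccine
65-plus: the two-dose vaccine 424/1098 = 38.6%, the adjuvanted vaccine 29/112 = 25.9% → the two-dose vaccine
Overall: the two-dose vaccine 678/1549 = 43.8%, the adjuvanted vaccine 1007/1960 = 51.4% → the adjuvanted vaccine
The two-dose vaccine wins each age group but the adjuvanted vaccine wins overall — the comparison reverses. The two-dose vaccine's recipients skew toward 65-plus, which has a lower base rate.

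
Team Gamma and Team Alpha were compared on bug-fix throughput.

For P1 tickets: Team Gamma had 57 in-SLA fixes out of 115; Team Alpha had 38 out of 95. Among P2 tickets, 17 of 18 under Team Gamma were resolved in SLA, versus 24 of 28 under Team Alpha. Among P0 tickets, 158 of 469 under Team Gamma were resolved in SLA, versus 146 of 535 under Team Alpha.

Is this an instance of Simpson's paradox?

P1: Team Gamma 57/115 = 49.6%, Team Alpha 38/95 = 40.0% → Team Gamma
P2: Team Gamma 17/18 = 94.4%, Team Alpha 24/28 = 85.7% → Team Gamma
P0: Team Gamma 158/469 = 33.7%, Team Alpha 146/535 = 27.3% → Team Gamma
Overall: Team Gamma 232/602 = 38.5%, Team Alpha 208/658 = 31.6% → Team Gamma
Team Gamma wins overall and in every ticket group — no reversal.

No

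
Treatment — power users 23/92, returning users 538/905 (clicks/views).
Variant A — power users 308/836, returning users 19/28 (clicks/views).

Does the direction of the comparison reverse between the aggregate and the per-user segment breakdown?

Yes

Power users: Treatment 23/92 = 25.0%, Variant A 308/836 = 36.8% → Variant A
Returning users: Treatment 538/905 = 59.4%, Variant A 19/28 = 67.9% → Variant A
Overall: Treatment 561/997 = 56.3%, Variant A 327/864 = 37.8% → Treatment
Variant A wins each user group but Treatment wins overall — the comparison reverses. Variant A's views skew toward power users, which has a lower base rate.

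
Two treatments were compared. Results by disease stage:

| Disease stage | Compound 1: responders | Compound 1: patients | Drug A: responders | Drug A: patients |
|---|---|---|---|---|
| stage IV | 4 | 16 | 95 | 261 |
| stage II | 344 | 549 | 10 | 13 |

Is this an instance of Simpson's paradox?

Yes

Stage IV: Compound 1 4/16 = 25.0%, Drug A 95/261 = 36.4% → Drug A
Stage II: Compound 1 344/549 = 62.7%, Drug A 10/13 = 76.9% → Drug A
Overall: Compound 1 348/565 = 61.6%, Drug A 105/274 = 38.3% → Compound 1
Drug A wins each disease group but Compound 1 wins overall — the comparison reverses. Drug A's patients skew toward stage IV, which has a lower base rate.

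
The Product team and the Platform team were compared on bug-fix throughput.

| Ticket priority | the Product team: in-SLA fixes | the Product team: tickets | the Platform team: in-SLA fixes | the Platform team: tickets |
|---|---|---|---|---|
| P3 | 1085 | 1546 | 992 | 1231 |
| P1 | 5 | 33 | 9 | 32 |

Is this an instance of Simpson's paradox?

P3: the Product team 1085/1546 = 70.2%, the Platform team 992/1231 = 80.6% → the Platform team
P1: the Product team 5/33 = 15.2%, the Platform team 9/32 = 28.1% → the Platform team
Overall: the Product team 1090/1579 = 69.0%, the Platform team 1001/1263 = 79.3% → the Platform team
The Platform team wins overall and in every ticket group — no reversal.

No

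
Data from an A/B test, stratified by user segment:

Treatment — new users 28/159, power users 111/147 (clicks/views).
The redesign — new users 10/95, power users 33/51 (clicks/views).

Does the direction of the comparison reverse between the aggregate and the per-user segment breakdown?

No

New users: Treatment 28/159 = 17.6%, the redesign 10/95 = 10.5% → Treatment
Power users: Treatment 111/147 = 75.5%, the redesign 33/51 = 64.7% → Treatment
Overall: Treatment 139/306 = 45.4%, the redesign 43/146 = 29.5% → Treatment
Treatment wins overall and in every user group — no reversal.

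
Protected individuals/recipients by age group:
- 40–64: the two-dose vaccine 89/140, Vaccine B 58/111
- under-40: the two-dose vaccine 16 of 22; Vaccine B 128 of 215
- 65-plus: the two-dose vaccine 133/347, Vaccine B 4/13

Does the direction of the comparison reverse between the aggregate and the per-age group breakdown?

40–64: the two-dose vaccine 89/140 = 63.6%, Vaccine B 58/111 = 52.3% → the two-dose vaccine
Under-40: the two-dose vaccine 16/22 = 72.7%, Vaccine B 128/215 = 59.5% → the two-dose vaccine
65-plus: the two-dose vaccine 133/347 = 38.3%, Vaccine B 4/13 = 30.8% → the two-dose vaccine
Overall: the two-dose vaccine 238/509 = 46.8%, Vaccine B 190/339 = 56.0% → Vaccine B
The two-dose vaccine wins each age group but Vaccine B wins overall — the comparison reverses. The two-dose vaccine's recipients skew toward 65-plus, which has a lower base rate.

Yes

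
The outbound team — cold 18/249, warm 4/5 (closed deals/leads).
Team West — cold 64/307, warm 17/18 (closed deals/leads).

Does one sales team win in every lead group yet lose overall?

Cold: the outbound team 18/249 = 7.2%, Team West 64/307 = 20.8% → Team West
Warm: the outbound team 4/5 = 80.0%, Team West 17/18 = 94.4% → Team West
Overall: the outbound team 22/254 = 8.7%, Team West 81/325 = 24.9% → Team West
Team West wins overall and in every lead group — no reversal.

No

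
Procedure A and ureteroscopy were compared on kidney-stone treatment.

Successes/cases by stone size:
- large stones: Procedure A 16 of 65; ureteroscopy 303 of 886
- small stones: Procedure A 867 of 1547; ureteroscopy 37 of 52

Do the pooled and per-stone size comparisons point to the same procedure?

No

Large stones: Procedure A 16/65 = 24.6%, ureteroscopy 303/886 = 34.2% → ureteroscopy
Small stones: Procedure A 867/1547 = 56.0%, ureteroscopy 37/52 = 71.2% → ureteroscopy
Overall: Procedure A 883/1612 = 54.8%, ureteroscopy 340/938 = 36.2% → Procedure A
Ureteroscopy wins each stone group but Procedure A wins overall — the comparison reverses. Ureteroscopy's cases skew toward large stones, which has a lower base rate.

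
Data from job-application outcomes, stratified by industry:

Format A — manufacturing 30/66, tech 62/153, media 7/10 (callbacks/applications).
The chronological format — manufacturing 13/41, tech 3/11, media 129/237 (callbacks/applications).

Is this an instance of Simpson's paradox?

Yes

Manufacturing: Format A 30/66 = 45.5%, the chronological format 13/41 = 31.7% → Format A
Tech: Format A 62/153 = 40.5%, the chronological format 3/11 = 27.3% → Format A
Media: Format A 7/10 = 70.0%, the chronological format 129/237 = 54.4% → Format A
Overall: Format A 99/229 = 43.2%, the chronological format 145/289 = 50.2% → the chronological format
Format A wins each industry group but the chronological format wins overall — the comparison reverses. Format A's applications skew toward tech, which has a lower base rate.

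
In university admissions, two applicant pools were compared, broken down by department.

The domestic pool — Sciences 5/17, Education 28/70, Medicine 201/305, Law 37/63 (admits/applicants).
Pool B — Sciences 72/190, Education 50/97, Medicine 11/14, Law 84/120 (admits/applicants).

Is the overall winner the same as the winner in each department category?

No

Sciences: the domestic pool 5/17 = 29.4%, Pool B 72/190 = 37.9% → Pool B
Education: the domestic pool 28/70 = 40.0%, Pool B 50/97 = 51.5% → Pool B
Medicine: the domestic pool 201/305 = 65.9%, Pool B 11/14 = 78.6% → Pool B
Law: the domestic pool 37/63 = 58.7%, Pool B 84/120 = 70.0% → Pool B
Overall: the domestic pool 271/455 = 59.6%, Pool B 217/421 = 51.5% → the domestic pool
Pool B wins each department group but the domestic pool wins overall — the comparison reverses. Pool B's applicants skew toward Sciences, which has a lower base rate.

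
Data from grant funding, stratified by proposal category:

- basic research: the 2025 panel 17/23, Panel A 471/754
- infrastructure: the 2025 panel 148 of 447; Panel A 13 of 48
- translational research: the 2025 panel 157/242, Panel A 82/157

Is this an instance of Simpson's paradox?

Yes

Basic research: the 2025 panel 17/23 = 73.9%, Panel A 471/754 = 62.5% → the 2025 panel
Infrastructure: the 2025 panel 148/447 = 33.1%, Panel A 13/48 = 27.1% → the 2025 panel
Translational research: the 2025 panel 157/242 = 64.9%, Panel A 82/157 = 52.2% → the 2025 panel
Overall: the 2025 panel 322/712 = 45.2%, Panel A 566/959 = 59.0% → Panel A
The 2025 panel wins each proposal group but Panel A wins overall — the comparison reverses. The 2025 panel's proposals skew toward infrastructure, which has a lower base rate.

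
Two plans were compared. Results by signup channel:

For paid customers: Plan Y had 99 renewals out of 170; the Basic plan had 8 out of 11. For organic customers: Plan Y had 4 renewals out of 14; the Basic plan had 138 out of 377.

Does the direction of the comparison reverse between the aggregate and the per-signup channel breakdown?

Paid: Plan Y 99/170 = 58.2%, the Basic plan 8/11 = 72.7% → the Basic plan
Organic: Plan Y 4/14 = 28.6%, the Basic plan 138/377 = 36.6% → the Basic plan
Overall: Plan Y 103/184 = 56.0%, the Basic plan 146/388 = 37.6% → Plan Y
The Basic plan wins each signup group but Plan Y wins overall — the comparison reverses. The Basic plan's customers skew toward organic, which has a lower base rate.

Yes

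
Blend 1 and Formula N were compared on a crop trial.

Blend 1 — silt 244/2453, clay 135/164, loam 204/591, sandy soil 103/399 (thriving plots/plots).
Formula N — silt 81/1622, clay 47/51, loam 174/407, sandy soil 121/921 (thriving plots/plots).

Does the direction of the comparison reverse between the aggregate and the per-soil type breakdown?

No

Silt: Blend 1 244/2453 = 9.9%, Formula N 81/1622 = 5.0% → Blend 1
Clay: Blend 1 135/164 = 82.3%, Formula N 47/51 = 92.2% → Formula N
Loam: Blend 1 204/591 = 34.5%, Formula N 174/407 = 42.8% → Formula N
Sandy soil: Blend 1 103/399 = 25.8%, Formula N 121/921 = 13.1% → Blend 1
Overall: Blend 1 686/3607 = 19.0%, Formula N 423/3001 = 14.1% → Blend 1
Neither sweeps: Blend 1 wins 2 of 4 groups, Formula N wins 2. Blend 1 wins overall but not every group — no Simpson reversal.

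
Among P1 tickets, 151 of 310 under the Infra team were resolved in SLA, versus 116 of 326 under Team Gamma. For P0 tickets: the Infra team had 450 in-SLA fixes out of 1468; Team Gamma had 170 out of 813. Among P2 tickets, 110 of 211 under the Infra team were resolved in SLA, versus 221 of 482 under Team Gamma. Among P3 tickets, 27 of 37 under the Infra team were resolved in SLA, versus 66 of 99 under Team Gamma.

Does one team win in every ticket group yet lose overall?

P1: the Infra team 151/310 = 48.7%, Team Gamma 116/326 = 35.6% → the Infra team
P0: the Infra team 450/1468 = 30.7%, Team Gamma 170/813 = 20.9% → the Infra team
P2: the Infra team 110/211 = 52.1%, Team Gamma 221/482 = 45.9% → the Infra team
P3: the Infra team 27/37 = 73.0%, Team Gamma 66/99 = 66.7% → the Infra team
Overall: the Infra team 738/2026 = 36.4%, Team Gamma 573/1720 = 33.3% → the Infra team
The Infra team wins overall and in every ticket group — no reversal.

No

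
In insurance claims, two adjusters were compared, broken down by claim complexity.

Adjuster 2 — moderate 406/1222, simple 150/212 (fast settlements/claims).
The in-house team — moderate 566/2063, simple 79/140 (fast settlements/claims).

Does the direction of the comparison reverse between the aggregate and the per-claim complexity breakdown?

Moderate: Adjuster 2 406/1222 = 33.2%, the in-house team 566/2063 = 27.4% → Adjuster 2
Simple: Adjuster 2 150/212 = 70.8%, the in-house team 79/140 = 56.4% → Adjuster 2
Overall: Adjuster 2 556/1434 = 38.8%, the in-house team 645/2203 = 29.3% → Adjuster 2
Adjuster 2 wins overall and in every claim group — no reversal.

No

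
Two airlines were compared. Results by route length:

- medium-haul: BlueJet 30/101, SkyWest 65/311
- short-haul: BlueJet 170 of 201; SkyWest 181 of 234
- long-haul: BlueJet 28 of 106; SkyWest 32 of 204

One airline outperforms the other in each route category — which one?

BlueJet

Medium-haul: BlueJet 30/101 = 29.7%, SkyWest 65/311 = 20.9% → BlueJet
Short-haul: BlueJet 170/201 = 84.6%, SkyWest 181/234 = 77.4% → BlueJet
Long-haul: BlueJet 28/106 = 26.4%, SkyWest 32/204 = 15.7% → BlueJet
BlueJet has the higher rate in all 3 groups.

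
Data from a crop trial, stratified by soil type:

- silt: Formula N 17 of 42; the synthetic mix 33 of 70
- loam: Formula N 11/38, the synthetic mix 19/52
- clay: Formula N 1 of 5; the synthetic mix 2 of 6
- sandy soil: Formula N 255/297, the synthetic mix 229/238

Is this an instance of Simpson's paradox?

No

Silt: Formula N 17/42 = 40.5%, the synthetic mix 33/70 = 47.1% → the synthetic mix
Loam: Formula N 11/38 = 28.9%, the synthetic mix 19/52 = 36.5% → the synthetic mix
Clay: Formula N 1/5 = 20.0%, the synthetic mix 2/6 = 33.3% → the synthetic mix
Sandy soil: Formula N 255/297 = 85.9%, the synthetic mix 229/238 = 96.2% → the synthetic mix
Overall: Formula N 284/382 = 74.3%, the synthetic mix 283/366 = 77.3% → the synthetic mix
The synthetic mix wins overall and in every soil group — no reversal.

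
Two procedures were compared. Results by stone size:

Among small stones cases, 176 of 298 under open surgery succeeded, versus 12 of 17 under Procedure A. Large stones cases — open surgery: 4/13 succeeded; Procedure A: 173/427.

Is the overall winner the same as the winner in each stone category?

No

Small stones: open surgery 176/298 = 59.1%, Procedure A 12/17 = 70.6% → Procedure A
Large stones: open surgery 4/13 = 30.8%, Procedure A 173/427 = 40.5% → Procedure A
Overall: open surgery 180/311 = 57.9%, Procedure A 185/444 = 41.7% → open surgery
Procedure A wins each stone group but open surgery wins overall — the comparison reverses. Procedure A's cases skew toward large stones, which has a lower base rate.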